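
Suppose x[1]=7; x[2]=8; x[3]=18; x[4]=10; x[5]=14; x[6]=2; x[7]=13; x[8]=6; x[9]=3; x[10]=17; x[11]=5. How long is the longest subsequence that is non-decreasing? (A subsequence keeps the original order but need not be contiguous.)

5

Track the smallest tail for each achievable length (allowing ties):
7 → extends → [7]
8 → extends → [7, 8]
18 → extends → [7, 8, 18]
10 → replaces 18 → [7, 8, 10]
14 → extends → [7, 8, 10, 14]
2 → replaces 7 → [2, 8, 10, 14]
13 → replaces 14 → [2, 8, 10, 13]
6 → replaces 8 → [2, 6, 10, 13]
3 → replaces 6 → [2, 3, 10, 13]
17 → extends → [2, 3, 10, 13, 17]
5 → replaces 10 → [2, 3, 5, 13, 17]
Five tails, so the longest non-decreasing subsequence has length 5 (e.g. 7, 8, 10, 14, 17).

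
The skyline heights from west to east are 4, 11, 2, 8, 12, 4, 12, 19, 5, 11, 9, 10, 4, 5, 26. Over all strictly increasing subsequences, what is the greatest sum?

72

Let S[i] be the best sum of a strictly increasing subsequence ending at i:
i:      1  2  3  4  5  6  7  8  9 10 11 12 13 14 15
a[i]:   4 11  2  8 12  4 12 19  5 11  9 10  4  5 26
S:      4 15  2 12 27  6 27 46 11 23 21 31  6 11 72
Maximum is 72 (e.g. 4 + 11 + 12 + 19 + 26).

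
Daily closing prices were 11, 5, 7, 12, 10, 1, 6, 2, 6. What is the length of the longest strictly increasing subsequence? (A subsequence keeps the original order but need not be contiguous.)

Let dp[i] be the length of the longest such subsequence ending at index i:
i:      1  2  3  4  5  6  7  8  9
a[i]:  11  5  7 12 10  1  6  2  6
dp:     1  1  2  3  3  1  2  2  3
Maximum dp value is 3.

3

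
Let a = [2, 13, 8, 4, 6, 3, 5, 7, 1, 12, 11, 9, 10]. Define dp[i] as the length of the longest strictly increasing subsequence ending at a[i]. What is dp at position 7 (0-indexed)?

dp[i] = 1 + max{dp[j] : j<i, a[j]<a[i]} (or 1 if no such j):
i:      0  1  2  3  4  5  6  7  8  9 10 11 12
a[i]:   2 13  8  4  6  3  5  7  1 12 11  9 10
dp:     1  2  2  2  3  2  3  4  1  5  5  5  6
At index 7 the value is 4.

4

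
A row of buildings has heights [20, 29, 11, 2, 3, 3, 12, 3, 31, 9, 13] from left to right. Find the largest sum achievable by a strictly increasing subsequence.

Let S[i] be the best sum of a strictly increasing subsequence ending at i:
i:      1  2  3  4  5  6  7  8  9 10 11
a[i]:  20 29 11  2  3  3 12  3 31  9 13
S:     20 49 11  2  5  5 23  5 80 14 36
Maximum is 80 (e.g. 20 + 29 + 31).

80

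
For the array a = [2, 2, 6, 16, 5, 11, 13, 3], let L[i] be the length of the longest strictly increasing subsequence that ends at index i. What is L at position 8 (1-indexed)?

2

dp[i] = 1 + max{dp[j] : j<i, a[j]<a[i]} (or 1 if no such j):
i:      1  2  3  4  5  6  7  8
a[i]:   2  2  6 16  5 11 13  3
dp:     1  1  2  3  2  3  4  2
At index 8 the value is 2.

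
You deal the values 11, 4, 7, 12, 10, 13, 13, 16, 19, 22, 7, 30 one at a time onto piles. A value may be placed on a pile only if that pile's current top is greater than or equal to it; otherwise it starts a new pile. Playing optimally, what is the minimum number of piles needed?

Place each on the leftmost legal pile:
11 → new pile 1 (tops now [11])
4 → pile 1 (tops now [4])
7 → new pile 2 (tops now [4, 7])
12 → new pile 3 (tops now [4, 7, 12])
10 → pile 3 (tops now [4, 7, 10])
13 → new pile 4 (tops now [4, 7, 10, 13])
13 → pile 4 (tops now [4, 7, 10, 13])
16 → new pile 5 (tops now [4, 7, 10, 13, 16])
19 → new pile 6 (tops now [4, 7, 10, 13, 16, 19])
22 → new pile 7 (tops now [4, 7, 10, 13, 16, 19, 22])
7 → pile 2 (tops now [4, 7, 10, 13, 16, 19, 22])
30 → new pile 8 (tops now [4, 7, 10, 13, 16, 19, 22, 30])
Eight piles.

8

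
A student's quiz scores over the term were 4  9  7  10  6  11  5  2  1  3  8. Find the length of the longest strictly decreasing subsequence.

6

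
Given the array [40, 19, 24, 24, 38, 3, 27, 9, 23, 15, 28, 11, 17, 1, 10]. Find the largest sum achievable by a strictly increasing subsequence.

Let S[i] be the best sum of a strictly increasing subsequence ending at i:
i:      1  2  3  4  5  6  7  8  9 10 11 12 13 14 15
a[i]:  40 19 24 24 38  3 27  9 23 15 28 11 17  1 10
S:     40 19 43 43 81  3 70 12 42 27 98 23 44  1 22
Maximum is 98 (e.g. 19 + 24 + 27 + 28).

98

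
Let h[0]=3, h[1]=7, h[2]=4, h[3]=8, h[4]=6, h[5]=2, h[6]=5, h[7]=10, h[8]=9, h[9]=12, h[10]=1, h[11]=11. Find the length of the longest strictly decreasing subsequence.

4

Negate each value so 'decreasing' becomes 'increasing', then run patience tails on the negated sequence:
-3 → extends → [-3]
-7 → replaces -3 → [-7]
-4 → extends → [-7, -4]
-8 → replaces -7 → [-8, -4]
-6 → replaces -4 → [-8, -6]
-2 → extends → [-8, -6, -2]
-5 → replaces -2 → [-8, -6, -5]
-10 → replaces -8 → [-10, -6, -5]
-9 → replaces -6 → [-10, -9, -5]
-12 → replaces -10 → [-12, -9, -5]
-1 → extends → [-12, -9, -5, -1]
-11 → replaces -9 → [-12, -11, -5, -1]
Four tails, so the longest strictly decreasing subsequence of the original has length 4.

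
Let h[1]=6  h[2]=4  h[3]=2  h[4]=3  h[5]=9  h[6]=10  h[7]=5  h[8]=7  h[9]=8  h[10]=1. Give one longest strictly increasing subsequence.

Patience tails give the LIS length; then backtrack through the dp parents:
6 → extends → [6]
4 → replaces 6 → [4]
2 → replaces 4 → [2]
3 → extends → [2, 3]
9 → extends → [2, 3, 9]
10 → extends → [2, 3, 9, 10]
5 → replaces 9 → [2, 3, 5, 10]
7 → replaces 10 → [2, 3, 5, 7]
8 → extends → [2, 3, 5, 7, 8]
1 → replaces 2 → [1, 3, 5, 7, 8]
Length 5; one witness is 2, 3, 5, 7, 8.

2, 3, 5, 7, 8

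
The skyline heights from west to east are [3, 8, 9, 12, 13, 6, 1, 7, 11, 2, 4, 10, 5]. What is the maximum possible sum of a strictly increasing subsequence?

Let S[i] be the best sum of a strictly increasing subsequence ending at i:
i:      1  2  3  4  5  6  7  8  9 10 11 12 13
a[i]:   3  8  9 12 13  6  1  7 11  2  4 10  5
S:      3 11 20 32 45  9  1 16 31  3  7 30 12
Maximum is 45 (e.g. 3 + 8 + 9 + 12 + 13).

45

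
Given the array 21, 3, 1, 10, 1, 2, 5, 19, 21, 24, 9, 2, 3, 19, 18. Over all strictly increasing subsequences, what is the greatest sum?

77

Let S[i] be the best sum of a strictly increasing subsequence ending at i:
i:      1  2  3  4  5  6  7  8  9 10 11 12 13 14 15
a[i]:  21  3  1 10  1  2  5 19 21 24  9  2  3 19 18
S:     21  3  1 13  1  3  8 32 53 77 17  3  6 36 35
Maximum is 77 (e.g. 3 + 10 + 19 + 21 + 24).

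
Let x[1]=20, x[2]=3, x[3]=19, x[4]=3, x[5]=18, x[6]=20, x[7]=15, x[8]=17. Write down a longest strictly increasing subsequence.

Patience tails give the LIS length; then backtrack through the dp parents:
20 → extends → [20]
3 → replaces 20 → [3]
19 → extends → [3, 19]
3 → already a tail → [3, 19]
18 → replaces 19 → [3, 18]
20 → extends → [3, 18, 20]
15 → replaces 18 → [3, 15, 20]
17 → replaces 20 → [3, 15, 17]
Length 3; one witness is 3, 19, 20.

3, 19, 20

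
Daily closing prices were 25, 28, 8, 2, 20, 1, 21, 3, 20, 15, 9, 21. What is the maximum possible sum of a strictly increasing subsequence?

53

Let S[i] be the best sum of a strictly increasing subsequence ending at i:
i:      1  2  3  4  5  6  7  8  9 10 11 12
a[i]:  25 28  8  2 20  1 21  3 20 15  9 21
S:     25 53  8  2 28  1 49  5 28 23 17 49
Maximum is 53 (e.g. 25 + 28).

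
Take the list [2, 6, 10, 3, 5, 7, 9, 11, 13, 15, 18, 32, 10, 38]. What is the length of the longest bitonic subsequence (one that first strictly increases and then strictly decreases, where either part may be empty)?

11

inc[i] = longest strictly increasing subsequence ending at i; dec[i] = longest strictly decreasing subsequence starting at i:
i:      1  2  3  4  5  6  7  8  9 10 11 12 13 14
a[i]:   2  6 10  3  5  7  9 11 13 15 18 32 10 38
inc:    1  2  3  2  3  4  5  6  7  8  9 10  6 11
dec:    1  2  2  1  1  1  1  2  2  2  2  2  1  1
Best peak at i=12 (value 32): inc=10, dec=2, length 10+2−1 = 11.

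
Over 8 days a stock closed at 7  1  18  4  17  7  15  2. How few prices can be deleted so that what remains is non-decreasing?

Fewest deletions = n − (longest non-decreasing subsequence).
Patience tails:
7 → extends → [7]
1 → replaces 7 → [1]
18 → extends → [1, 18]
4 → replaces 18 → [1, 4]
17 → extends → [1, 4, 17]
7 → replaces 17 → [1, 4, 7]
15 → extends → [1, 4, 7, 15]
2 → replaces 4 → [1, 2, 7, 15]
Longest non-decreasing subsequence has length 4, so deletions = 8 − 4 = 4.

4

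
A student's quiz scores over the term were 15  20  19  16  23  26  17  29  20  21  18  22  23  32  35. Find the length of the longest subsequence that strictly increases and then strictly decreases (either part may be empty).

9

inc[i] = longest strictly increasing subsequence ending at i; dec[i] = longest strictly decreasing subsequence starting at i:
i:      1  2  3  4  5  6  7  8  9 10 11 12 13 14 15
a[i]:  15 20 19 16 23 26 17 29 20 21 18 22 23 32 35
inc:    1  2  2  2  3  4  3  5  4  5  4  6  7  8  9
dec:    1  3  2  1  3  3  1  3  2  2  1  1  1  1  1
Best peak at i=15 (value 35): inc=9, dec=1, length 9+1−1 = 9.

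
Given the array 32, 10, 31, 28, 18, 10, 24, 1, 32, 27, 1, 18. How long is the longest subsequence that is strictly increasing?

4

Track the smallest tail for each achievable length (strict):
32 → extends → [32]
10 → replaces 32 → [10]
31 → extends → [10, 31]
28 → replaces 31 → [10, 28]
18 → replaces 28 → [10, 18]
10 → already a tail → [10, 18]
24 → extends → [10, 18, 24]
1 → replaces 10 → [1, 18, 24]
32 → extends → [1, 18, 24, 32]
27 → replaces 32 → [1, 18, 24, 27]
1 → already a tail → [1, 18, 24, 27]
18 → already a tail → [1, 18, 24, 27]
Four tails, so the longest strictly increasing subsequence has length 4 (e.g. 10, 18, 24, 32).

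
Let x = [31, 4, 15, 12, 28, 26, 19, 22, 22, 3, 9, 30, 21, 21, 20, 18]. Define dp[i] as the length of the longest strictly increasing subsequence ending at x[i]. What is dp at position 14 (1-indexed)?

dp[i] = 1 + max{dp[j] : j<i, x[j]<x[i]} (or 1 if no such j):
i:      1  2  3  4  5  6  7  8  9 10 11 12 13 14 15 16
x[i]:  31  4 15 12 28 26 19 22 22  3  9 30 21 21 20 18
dp:     1  1  2  2  3  3  3  4  4  1  2  5  4  4  4  3
At index 14 the value is 4.

4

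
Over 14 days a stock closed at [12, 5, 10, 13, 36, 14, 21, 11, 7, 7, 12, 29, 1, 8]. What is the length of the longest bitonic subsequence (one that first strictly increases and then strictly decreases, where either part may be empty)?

8

inc[i] = longest strictly increasing subsequence ending at i; dec[i] = longest strictly decreasing subsequence starting at i:
i:      1  2  3  4  5  6  7  8  9 10 11 12 13 14
a[i]:  12  5 10 13 36 14 21 11  7  7 12 29  1  8
inc:    1  1  2  3  4  4  5  3  2  2  4  6  1  3
dec:    4  2  3  4  5  4  4  3  2  2  2  2  1  1
Best peak at i=5 (value 36): inc=4, dec=5, length 4+5−1 = 8.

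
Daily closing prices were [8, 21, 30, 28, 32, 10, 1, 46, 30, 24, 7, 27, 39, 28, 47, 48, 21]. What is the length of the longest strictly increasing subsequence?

7

Let dp[i] be the length of the longest such subsequence ending at index i:
i:      1  2  3  4  5  6  7  8  9 10 11 12 13 14 15 16 17
a[i]:   8 21 30 28 32 10  1 46 30 24  7 27 39 28 47 48 21
dp:     1  2  3  3  4  2  1  5  4  3  2  4  5  5  6  7  3
Maximum dp value is 7.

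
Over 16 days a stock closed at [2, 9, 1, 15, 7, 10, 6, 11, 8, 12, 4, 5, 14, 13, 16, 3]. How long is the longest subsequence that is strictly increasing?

7

Let dp[i] be the length of the longest such subsequence ending at index i:
i:      1  2  3  4  5  6  7  8  9 10 11 12 13 14 15 16
a[i]:   2  9  1 15  7 10  6 11  8 12  4  5 14 13 16  3
dp:     1  2  1  3  2  3  2  4  3  5  2  3  6  6  7  2
Maximum dp value is 7.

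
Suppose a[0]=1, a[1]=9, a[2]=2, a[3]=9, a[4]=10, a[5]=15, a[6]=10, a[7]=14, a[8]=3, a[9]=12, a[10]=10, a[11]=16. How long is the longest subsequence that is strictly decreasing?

4

Negate each value so 'decreasing' becomes 'increasing', then run patience tails on the negated sequence:
-1 → extends → [-1]
-9 → replaces -1 → [-9]
-2 → extends → [-9, -2]
-9 → already a tail → [-9, -2]
-10 → replaces -9 → [-10, -2]
-15 → replaces -10 → [-15, -2]
-10 → replaces -2 → [-15, -10]
-14 → replaces -10 → [-15, -14]
-3 → extends → [-15, -14, -3]
-12 → replaces -3 → [-15, -14, -12]
-10 → extends → [-15, -14, -12, -10]
-16 → replaces -15 → [-16, -14, -12, -10]
Four tails, so the longest strictly decreasing subsequence of the original has length 4.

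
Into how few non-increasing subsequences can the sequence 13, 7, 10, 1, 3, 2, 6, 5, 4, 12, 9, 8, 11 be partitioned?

5

The minimum number of non-increasing subsequences covering a sequence equals the length of its longest strictly increasing subsequence.
LIS length is 5 (e.g. 1, 3, 6, 9, 11), so 5 piles are needed.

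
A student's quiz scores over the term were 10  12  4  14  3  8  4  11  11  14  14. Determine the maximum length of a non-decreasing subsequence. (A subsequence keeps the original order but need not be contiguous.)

6

Let dp[i] be the length of the longest such subsequence ending at index i:
i:      1  2  3  4  5  6  7  8  9 10 11
a[i]:  10 12  4 14  3  8  4 11 11 14 14
dp:     1  2  1  3  1  2  2  3  4  5  6
Maximum dp value is 6.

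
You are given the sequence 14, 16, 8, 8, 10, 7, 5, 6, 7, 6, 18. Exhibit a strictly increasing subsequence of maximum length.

Patience tails give the LIS length; then backtrack through the dp parents:
14 → extends → [14]
16 → extends → [14, 16]
8 → replaces 14 → [8, 16]
8 → already a tail → [8, 16]
10 → replaces 16 → [8, 10]
7 → replaces 8 → [7, 10]
5 → replaces 7 → [5, 10]
6 → replaces 10 → [5, 6]
7 → extends → [5, 6, 7]
6 → already a tail → [5, 6, 7]
18 → extends → [5, 6, 7, 18]
Length 4; one witness is 5, 6, 7, 18.

5, 6, 7, 18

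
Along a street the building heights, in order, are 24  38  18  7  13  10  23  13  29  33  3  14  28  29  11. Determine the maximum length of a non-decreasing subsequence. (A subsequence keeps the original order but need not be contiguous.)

6

Track the smallest tail for each achievable length (allowing ties):
24 → extends → [24]
38 → extends → [24, 38]
18 → replaces 24 → [18, 38]
7 → replaces 18 → [7, 38]
13 → replaces 38 → [7, 13]
10 → replaces 13 → [7, 10]
23 → extends → [7, 10, 23]
13 → replaces 23 → [7, 10, 13]
29 → extends → [7, 10, 13, 29]
33 → extends → [7, 10, 13, 29, 33]
3 → replaces 7 → [3, 10, 13, 29, 33]
14 → replaces 29 → [3, 10, 13, 14, 33]
28 → replaces 33 → [3, 10, 13, 14, 28]
29 → extends → [3, 10, 13, 14, 28, 29]
11 → replaces 13 → [3, 10, 11, 14, 28, 29]
Six tails, so the longest non-decreasing subsequence has length 6 (e.g. 7, 13, 13, 14, 28, 29).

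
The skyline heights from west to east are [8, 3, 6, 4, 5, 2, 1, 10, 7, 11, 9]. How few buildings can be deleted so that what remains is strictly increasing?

Fewest deletions = n − (longest strictly increasing subsequence).
Patience tails:
8 → extends → [8]
3 → replaces 8 → [3]
6 → extends → [3, 6]
4 → replaces 6 → [3, 4]
5 → extends → [3, 4, 5]
2 → replaces 3 → [2, 4, 5]
1 → replaces 2 → [1, 4, 5]
10 → extends → [1, 4, 5, 10]
7 → replaces 10 → [1, 4, 5, 7]
11 → extends → [1, 4, 5, 7, 11]
9 → replaces 11 → [1, 4, 5, 7, 9]
Longest strictly increasing subsequence has length 5, so deletions = 11 − 5 = 6.

6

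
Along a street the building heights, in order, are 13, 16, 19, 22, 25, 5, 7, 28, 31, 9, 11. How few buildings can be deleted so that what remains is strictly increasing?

Fewest deletions = n − (longest strictly increasing subsequence).
i:      1  2  3  4  5  6  7  8  9 10 11
a[i]:  13 16 19 22 25  5  7 28 31  9 11
dp:     1  2  3  4  5  1  2  6  7  3  4
max dp = 7, so deletions = 11 − 7 = 4.

4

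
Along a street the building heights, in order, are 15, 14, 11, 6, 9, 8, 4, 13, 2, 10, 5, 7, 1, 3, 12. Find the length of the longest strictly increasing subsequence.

4

Track the smallest tail for each achievable length (strict):
15 → extends → [15]
14 → replaces 15 → [14]
11 → replaces 14 → [11]
6 → replaces 11 → [6]
9 → extends → [6, 9]
8 → replaces 9 → [6, 8]
4 → replaces 6 → [4, 8]
13 → extends → [4, 8, 13]
2 → replaces 4 → [2, 8, 13]
10 → replaces 13 → [2, 8, 10]
5 → replaces 8 → [2, 5, 10]
7 → replaces 10 → [2, 5, 7]
1 → replaces 2 → [1, 5, 7]
3 → replaces 5 → [1, 3, 7]
12 → extends → [1, 3, 7, 12]
Four tails, so the longest strictly increasing subsequence has length 4 (e.g. 6, 9, 10, 12).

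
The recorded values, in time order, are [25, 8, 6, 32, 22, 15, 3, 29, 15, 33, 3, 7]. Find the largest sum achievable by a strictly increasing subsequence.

Let S[i] be the best sum of a strictly increasing subsequence ending at i:
i:      1  2  3  4  5  6  7  8  9 10 11 12
a[i]:  25  8  6 32 22 15  3 29 15 33  3  7
S:     25  8  6 57 30 23  3 59 23 92  3 13
Maximum is 92 (e.g. 8 + 22 + 29 + 33).

92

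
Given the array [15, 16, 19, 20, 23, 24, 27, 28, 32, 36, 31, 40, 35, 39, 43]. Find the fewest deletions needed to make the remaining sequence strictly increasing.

3

Fewest deletions = n − (longest strictly increasing subsequence).
Patience tails:
15 → extends → [15]
16 → extends → [15, 16]
19 → extends → [15, 16, 19]
20 → extends → [15, 16, 19, 20]
23 → extends → [15, 16, 19, 20, 23]
24 → extends → [15, 16, 19, 20, 23, 24]
27 → extends → [15, 16, 19, 20, 23, 24, 27]
28 → extends → [15, 16, 19, 20, 23, 24, 27, 28]
32 → extends → [15, 16, 19, 20, 23, 24, 27, 28, 32]
36 → extends → [15, 16, 19, 20, 23, 24, 27, 28, 32, 36]
31 → replaces 32 → [15, 16, 19, 20, 23, 24, 27, 28, 31, 36]
40 → extends → [15, 16, 19, 20, 23, 24, 27, 28, 31, 36, 40]
35 → replaces 36 → [15, 16, 19, 20, 23, 24, 27, 28, 31, 35, 40]
39 → replaces 40 → [15, 16, 19, 20, 23, 24, 27, 28, 31, 35, 39]
43 → extends → [15, 16, 19, 20, 23, 24, 27, 28, 31, 35, 39, 43]
Longest strictly increasing subsequence has length 12, so deletions = 15 − 12 = 3.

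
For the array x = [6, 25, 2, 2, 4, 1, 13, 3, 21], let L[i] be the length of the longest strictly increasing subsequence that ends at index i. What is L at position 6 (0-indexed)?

dp[i] = 1 + max{dp[j] : j<i, x[j]<x[i]} (or 1 if no such j):
i:      0  1  2  3  4  5  6  7  8
x[i]:   6 25  2  2  4  1 13  3 21
dp:     1  2  1  1  2  1  3  2  4
At index 6 the value is 3.

3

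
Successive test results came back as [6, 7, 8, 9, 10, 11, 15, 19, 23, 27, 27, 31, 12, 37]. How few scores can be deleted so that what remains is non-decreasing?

Fewest deletions = n − (longest non-decreasing subsequence).
Patience tails:
6 → extends → [6]
7 → extends → [6, 7]
8 → extends → [6, 7, 8]
9 → extends → [6, 7, 8, 9]
10 → extends → [6, 7, 8, 9, 10]
11 → extends → [6, 7, 8, 9, 10, 11]
15 → extends → [6, 7, 8, 9, 10, 11, 15]
19 → extends → [6, 7, 8, 9, 10, 11, 15, 19]
23 → extends → [6, 7, 8, 9, 10, 11, 15, 19, 23]
27 → extends → [6, 7, 8, 9, 10, 11, 15, 19, 23, 27]
27 → extends → [6, 7, 8, 9, 10, 11, 15, 19, 23, 27, 27]
31 → extends → [6, 7, 8, 9, 10, 11, 15, 19, 23, 27, 27, 31]
12 → replaces 15 → [6, 7, 8, 9, 10, 11, 12, 19, 23, 27, 27, 31]
37 → extends → [6, 7, 8, 9, 10, 11, 12, 19, 23, 27, 27, 31, 37]
Longest non-decreasing subsequence has length 13, so deletions = 14 − 13 = 1.

1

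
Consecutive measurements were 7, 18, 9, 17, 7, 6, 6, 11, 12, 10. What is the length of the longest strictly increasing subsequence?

4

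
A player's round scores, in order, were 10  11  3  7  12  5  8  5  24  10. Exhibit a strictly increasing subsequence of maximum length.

10, 11, 12, 24

Patience tails give the LIS length; then backtrack through the dp parents:
10 → extends → [10]
11 → extends → [10, 11]
3 → replaces 10 → [3, 11]
7 → replaces 11 → [3, 7]
12 → extends → [3, 7, 12]
5 → replaces 7 → [3, 5, 12]
8 → replaces 12 → [3, 5, 8]
5 → already a tail → [3, 5, 8]
24 → extends → [3, 5, 8, 24]
10 → replaces 24 → [3, 5, 8, 10]
Length 4; one witness is 10, 11, 12, 24.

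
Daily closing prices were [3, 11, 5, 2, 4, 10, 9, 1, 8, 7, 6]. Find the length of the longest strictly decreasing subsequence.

Let dp[i] be the longest strictly decreasing subsequence ending at i:
i:      1  2  3  4  5  6  7  8  9 10 11
a[i]:   3 11  5  2  4 10  9  1  8  7  6
dp:     1  1  2  3  3  2  3  4  4  5  6
Maximum is 6.

6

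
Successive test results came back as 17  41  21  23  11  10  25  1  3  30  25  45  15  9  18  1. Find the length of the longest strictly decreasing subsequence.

6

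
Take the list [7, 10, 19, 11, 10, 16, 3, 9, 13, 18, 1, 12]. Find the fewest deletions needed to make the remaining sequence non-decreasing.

Fewest deletions = n − (longest non-decreasing subsequence).
i:      1  2  3  4  5  6  7  8  9 10 11 12
a[i]:   7 10 19 11 10 16  3  9 13 18  1 12
dp:     1  2  3  3  3  4  1  2  4  5  1  4
max dp = 5, so deletions = 12 − 5 = 7.

7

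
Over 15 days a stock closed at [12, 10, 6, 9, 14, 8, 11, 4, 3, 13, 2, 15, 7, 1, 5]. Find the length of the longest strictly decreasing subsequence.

8

Negate each value so 'decreasing' becomes 'increasing', then run patience tails on the negated sequence:
-12 → extends → [-12]
-10 → extends → [-12, -10]
-6 → extends → [-12, -10, -6]
-9 → replaces -6 → [-12, -10, -9]
-14 → replaces -12 → [-14, -10, -9]
-8 → extends → [-14, -10, -9, -8]
-11 → replaces -10 → [-14, -11, -9, -8]
-4 → extends → [-14, -11, -9, -8, -4]
-3 → extends → [-14, -11, -9, -8, -4, -3]
-13 → replaces -11 → [-14, -13, -9, -8, -4, -3]
-2 → extends → [-14, -13, -9, -8, -4, -3, -2]
-15 → replaces -14 → [-15, -13, -9, -8, -4, -3, -2]
-7 → replaces -4 → [-15, -13, -9, -8, -7, -3, -2]
-1 → extends → [-15, -13, -9, -8, -7, -3, -2, -1]
-5 → replaces -3 → [-15, -13, -9, -8, -7, -5, -2, -1]
Eight tails, so the longest strictly decreasing subsequence of the original has length 8.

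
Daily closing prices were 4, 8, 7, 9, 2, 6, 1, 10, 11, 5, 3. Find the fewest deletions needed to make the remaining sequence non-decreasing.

Fewest deletions = n − (longest non-decreasing subsequence).
i:      1  2  3  4  5  6  7  8  9 10 11
a[i]:   4  8  7  9  2  6  1 10 11  5  3
dp:     1  2  2  3  1  2  1  4  5  2  2
max dp = 5, so deletions = 11 − 5 = 6.

6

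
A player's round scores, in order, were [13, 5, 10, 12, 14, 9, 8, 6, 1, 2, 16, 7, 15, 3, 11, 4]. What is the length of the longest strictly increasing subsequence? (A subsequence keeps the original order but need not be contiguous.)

5

Let dp[i] be the length of the longest such subsequence ending at index i:
i:      1  2  3  4  5  6  7  8  9 10 11 12 13 14 15 16
a[i]:  13  5 10 12 14  9  8  6  1  2 16  7 15  3 11  4
dp:     1  1  2  3  4  2  2  2  1  2  5  3  5  3  4  4
Maximum dp value is 5.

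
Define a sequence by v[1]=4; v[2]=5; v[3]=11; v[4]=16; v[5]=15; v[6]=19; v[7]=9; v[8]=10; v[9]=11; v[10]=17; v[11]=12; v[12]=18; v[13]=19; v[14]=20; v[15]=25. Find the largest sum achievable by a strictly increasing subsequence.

138

Let S[i] be the best sum of a strictly increasing subsequence ending at i:
i:       1   2   3   4   5   6   7   8   9  10  11  12  13  14  15
v[i]:    4   5  11  16  15  19   9  10  11  17  12  18  19  20  25
S:       4   9  20  36  35  55  18  28  39  56  51  74  93 113 138
Maximum is 138 (e.g. 4 + 5 + 9 + 10 + 11 + 17 + 18 + 19 + 20 + 25).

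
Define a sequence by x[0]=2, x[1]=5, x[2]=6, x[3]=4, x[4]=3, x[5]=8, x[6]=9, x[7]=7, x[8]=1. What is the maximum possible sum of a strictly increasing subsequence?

Let S[i] be the best sum of a strictly increasing subsequence ending at i:
i:      0  1  2  3  4  5  6  7  8
x[i]:   2  5  6  4  3  8  9  7  1
S:      2  7 13  6  5 21 30 20  1
Maximum is 30 (e.g. 2 + 5 + 6 + 8 + 9).

30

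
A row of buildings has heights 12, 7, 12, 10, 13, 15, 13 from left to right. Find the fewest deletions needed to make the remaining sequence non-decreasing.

Fewest deletions = n − (longest non-decreasing subsequence).
i:      1  2  3  4  5  6  7
a[i]:  12  7 12 10 13 15 13
dp:     1  1  2  2  3  4  4
max dp = 4, so deletions = 7 − 4 = 3.

3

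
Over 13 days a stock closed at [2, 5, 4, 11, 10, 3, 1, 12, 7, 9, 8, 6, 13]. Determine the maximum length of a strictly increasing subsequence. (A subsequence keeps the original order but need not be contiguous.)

5

Track the smallest tail for each achievable length (strict):
2 → extends → [2]
5 → extends → [2, 5]
4 → replaces 5 → [2, 4]
11 → extends → [2, 4, 11]
10 → replaces 11 → [2, 4, 10]
3 → replaces 4 → [2, 3, 10]
1 → replaces 2 → [1, 3, 10]
12 → extends → [1, 3, 10, 12]
7 → replaces 10 → [1, 3, 7, 12]
9 → replaces 12 → [1, 3, 7, 9]
8 → replaces 9 → [1, 3, 7, 8]
6 → replaces 7 → [1, 3, 6, 8]
13 → extends → [1, 3, 6, 8, 13]
Five tails, so the longest strictly increasing subsequence has length 5 (e.g. 2, 5, 11, 12, 13).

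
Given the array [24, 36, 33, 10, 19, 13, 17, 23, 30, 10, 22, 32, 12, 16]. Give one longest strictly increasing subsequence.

10, 13, 17, 23, 30, 32

Patience tails give the LIS length; then backtrack through the dp parents:
24 → extends → [24]
36 → extends → [24, 36]
33 → replaces 36 → [24, 33]
10 → replaces 24 → [10, 33]
19 → replaces 33 → [10, 19]
13 → replaces 19 → [10, 13]
17 → extends → [10, 13, 17]
23 → extends → [10, 13, 17, 23]
30 → extends → [10, 13, 17, 23, 30]
10 → already a tail → [10, 13, 17, 23, 30]
22 → replaces 23 → [10, 13, 17, 22, 30]
32 → extends → [10, 13, 17, 22, 30, 32]
12 → replaces 13 → [10, 12, 17, 22, 30, 32]
16 → replaces 17 → [10, 12, 16, 22, 30, 32]
Length 6; one witness is 10, 13, 17, 23, 30, 32.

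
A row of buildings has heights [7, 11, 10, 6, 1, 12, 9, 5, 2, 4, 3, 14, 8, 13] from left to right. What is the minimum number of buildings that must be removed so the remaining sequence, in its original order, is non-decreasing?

9

Fewest deletions = n − (longest non-decreasing subsequence).
Patience tails:
7 → extends → [7]
11 → extends → [7, 11]
10 → replaces 11 → [7, 10]
6 → replaces 7 → [6, 10]
1 → replaces 6 → [1, 10]
12 → extends → [1, 10, 12]
9 → replaces 10 → [1, 9, 12]
5 → replaces 9 → [1, 5, 12]
2 → replaces 5 → [1, 2, 12]
4 → replaces 12 → [1, 2, 4]
3 → replaces 4 → [1, 2, 3]
14 → extends → [1, 2, 3, 14]
8 → replaces 14 → [1, 2, 3, 8]
13 → extends → [1, 2, 3, 8, 13]
Longest non-decreasing subsequence has length 5, so deletions = 14 − 5 = 9.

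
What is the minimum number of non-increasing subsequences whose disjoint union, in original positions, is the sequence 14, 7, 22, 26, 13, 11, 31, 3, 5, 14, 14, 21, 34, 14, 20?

The minimum number of non-increasing subsequences covering a sequence equals the length of its longest strictly increasing subsequence.
LIS length is 5 (e.g. 14, 22, 26, 31, 34), so 5 piles are needed.

5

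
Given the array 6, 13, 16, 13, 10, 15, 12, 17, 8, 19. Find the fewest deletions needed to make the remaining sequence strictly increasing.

5

Fewest deletions = n − (longest strictly increasing subsequence).
Patience tails:
6 → extends → [6]
13 → extends → [6, 13]
16 → extends → [6, 13, 16]
13 → already a tail → [6, 13, 16]
10 → replaces 13 → [6, 10, 16]
15 → replaces 16 → [6, 10, 15]
12 → replaces 15 → [6, 10, 12]
17 → extends → [6, 10, 12, 17]
8 → replaces 10 → [6, 8, 12, 17]
19 → extends → [6, 8, 12, 17, 19]
Longest strictly increasing subsequence has length 5, so deletions = 10 − 5 = 5.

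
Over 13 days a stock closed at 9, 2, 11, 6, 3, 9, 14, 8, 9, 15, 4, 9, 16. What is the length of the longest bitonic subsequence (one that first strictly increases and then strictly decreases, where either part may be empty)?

inc[i] = longest strictly increasing subsequence ending at i; dec[i] = longest strictly decreasing subsequence starting at i:
i:      1  2  3  4  5  6  7  8  9 10 11 12 13
a[i]:   9  2 11  6  3  9 14  8  9 15  4  9 16
inc:    1  1  2  2  2  3  4  3  4  5  3  4  6
dec:    3  1  4  2  1  3  3  2  2  2  1  1  1
Best peak at i=7 (value 14): inc=4, dec=3, length 4+3−1 = 6.

6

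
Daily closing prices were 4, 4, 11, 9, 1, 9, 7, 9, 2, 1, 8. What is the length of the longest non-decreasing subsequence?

5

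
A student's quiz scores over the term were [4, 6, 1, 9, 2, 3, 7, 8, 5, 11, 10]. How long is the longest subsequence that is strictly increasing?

6

Track the smallest tail for each achievable length (strict):
4 → extends → [4]
6 → extends → [4, 6]
1 → replaces 4 → [1, 6]
9 → extends → [1, 6, 9]
2 → replaces 6 → [1, 2, 9]
3 → replaces 9 → [1, 2, 3]
7 → extends → [1, 2, 3, 7]
8 → extends → [1, 2, 3, 7, 8]
5 → replaces 7 → [1, 2, 3, 5, 8]
11 → extends → [1, 2, 3, 5, 8, 11]
10 → replaces 11 → [1, 2, 3, 5, 8, 10]
Six tails, so the longest strictly increasing subsequence has length 6 (e.g. 1, 2, 3, 7, 8, 11).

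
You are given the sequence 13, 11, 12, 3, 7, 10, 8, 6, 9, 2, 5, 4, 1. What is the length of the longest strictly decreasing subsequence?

Negate each value so 'decreasing' becomes 'increasing', then run patience tails on the negated sequence:
-13 → extends → [-13]
-11 → extends → [-13, -11]
-12 → replaces -11 → [-13, -12]
-3 → extends → [-13, -12, -3]
-7 → replaces -3 → [-13, -12, -7]
-10 → replaces -7 → [-13, -12, -10]
-8 → extends → [-13, -12, -10, -8]
-6 → extends → [-13, -12, -10, -8, -6]
-9 → replaces -8 → [-13, -12, -10, -9, -6]
-2 → extends → [-13, -12, -10, -9, -6, -2]
-5 → replaces -2 → [-13, -12, -10, -9, -6, -5]
-4 → extends → [-13, -12, -10, -9, -6, -5, -4]
-1 → extends → [-13, -12, -10, -9, -6, -5, -4, -1]
Eight tails, so the longest strictly decreasing subsequence of the original has length 8.

8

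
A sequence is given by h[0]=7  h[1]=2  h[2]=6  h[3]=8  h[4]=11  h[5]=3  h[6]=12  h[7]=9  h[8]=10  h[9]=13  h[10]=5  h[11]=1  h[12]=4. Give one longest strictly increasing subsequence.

Patience tails give the LIS length; then backtrack through the dp parents:
7 → extends → [7]
2 → replaces 7 → [2]
6 → extends → [2, 6]
8 → extends → [2, 6, 8]
11 → extends → [2, 6, 8, 11]
3 → replaces 6 → [2, 3, 8, 11]
12 → extends → [2, 3, 8, 11, 12]
9 → replaces 11 → [2, 3, 8, 9, 12]
10 → replaces 12 → [2, 3, 8, 9, 10]
13 → extends → [2, 3, 8, 9, 10, 13]
5 → replaces 8 → [2, 3, 5, 9, 10, 13]
1 → replaces 2 → [1, 3, 5, 9, 10, 13]
4 → replaces 5 → [1, 3, 4, 9, 10, 13]
Length 6; one witness is 2, 6, 8, 11, 12, 13.

2, 6, 8, 11, 12, 13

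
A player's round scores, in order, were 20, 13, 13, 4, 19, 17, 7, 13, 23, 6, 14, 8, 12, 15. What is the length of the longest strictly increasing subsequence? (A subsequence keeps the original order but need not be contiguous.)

Track the smallest tail for each achievable length (strict):
20 → extends → [20]
13 → replaces 20 → [13]
13 → already a tail → [13]
4 → replaces 13 → [4]
19 → extends → [4, 19]
17 → replaces 19 → [4, 17]
7 → replaces 17 → [4, 7]
13 → extends → [4, 7, 13]
23 → extends → [4, 7, 13, 23]
6 → replaces 7 → [4, 6, 13, 23]
14 → replaces 23 → [4, 6, 13, 14]
8 → replaces 13 → [4, 6, 8, 14]
12 → replaces 14 → [4, 6, 8, 12]
15 → extends → [4, 6, 8, 12, 15]
Five tails, so the longest strictly increasing subsequence has length 5 (e.g. 4, 7, 13, 14, 15).

5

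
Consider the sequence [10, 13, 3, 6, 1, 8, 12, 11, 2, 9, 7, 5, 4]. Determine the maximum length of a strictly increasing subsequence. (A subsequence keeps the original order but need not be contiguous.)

4

Track the smallest tail for each achievable length (strict):
10 → extends → [10]
13 → extends → [10, 13]
3 → replaces 10 → [3, 13]
6 → replaces 13 → [3, 6]
1 → replaces 3 → [1, 6]
8 → extends → [1, 6, 8]
12 → extends → [1, 6, 8, 12]
11 → replaces 12 → [1, 6, 8, 11]
2 → replaces 6 → [1, 2, 8, 11]
9 → replaces 11 → [1, 2, 8, 9]
7 → replaces 8 → [1, 2, 7, 9]
5 → replaces 7 → [1, 2, 5, 9]
4 → replaces 5 → [1, 2, 4, 9]
Four tails, so the longest strictly increasing subsequence has length 4 (e.g. 3, 6, 8, 12).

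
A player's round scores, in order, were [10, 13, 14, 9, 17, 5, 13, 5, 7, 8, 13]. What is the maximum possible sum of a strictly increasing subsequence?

Let S[i] be the best sum of a strictly increasing subsequence ending at i:
i:      1  2  3  4  5  6  7  8  9 10 11
a[i]:  10 13 14  9 17  5 13  5  7  8 13
S:     10 23 37  9 54  5 23  5 12 20 33
Maximum is 54 (e.g. 10 + 13 + 14 + 17).

54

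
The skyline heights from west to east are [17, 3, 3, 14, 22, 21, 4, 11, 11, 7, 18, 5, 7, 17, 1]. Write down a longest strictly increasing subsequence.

Patience tails give the LIS length; then backtrack through the dp parents:
17 → extends → [17]
3 → replaces 17 → [3]
3 → already a tail → [3]
14 → extends → [3, 14]
22 → extends → [3, 14, 22]
21 → replaces 22 → [3, 14, 21]
4 → replaces 14 → [3, 4, 21]
11 → replaces 21 → [3, 4, 11]
11 → already a tail → [3, 4, 11]
7 → replaces 11 → [3, 4, 7]
18 → extends → [3, 4, 7, 18]
5 → replaces 7 → [3, 4, 5, 18]
7 → replaces 18 → [3, 4, 5, 7]
17 → extends → [3, 4, 5, 7, 17]
1 → replaces 3 → [1, 4, 5, 7, 17]
Length 5; one witness is 3, 4, 5, 7, 17.

3, 4, 5, 7, 17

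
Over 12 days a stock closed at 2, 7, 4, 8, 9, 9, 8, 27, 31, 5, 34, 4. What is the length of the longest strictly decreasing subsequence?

4

Let dp[i] be the longest strictly decreasing subsequence ending at i:
i:      1  2  3  4  5  6  7  8  9 10 11 12
a[i]:   2  7  4  8  9  9  8 27 31  5 34  4
dp:     1  1  2  1  1  1  2  1  1  3  1  4
Maximum is 4.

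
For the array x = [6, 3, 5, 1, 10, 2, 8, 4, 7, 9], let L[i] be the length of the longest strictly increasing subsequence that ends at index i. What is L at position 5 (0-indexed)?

dp[i] = 1 + max{dp[j] : j<i, x[j]<x[i]} (or 1 if no such j):
i:      0  1  2  3  4  5  6  7  8  9
x[i]:   6  3  5  1 10  2  8  4  7  9
dp:     1  1  2  1  3  2  3  3  4  5
At index 5 the value is 2.

2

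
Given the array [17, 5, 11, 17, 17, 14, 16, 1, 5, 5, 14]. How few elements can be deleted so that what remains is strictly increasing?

7

Fewest deletions = n − (longest strictly increasing subsequence).
Patience tails:
17 → extends → [17]
5 → replaces 17 → [5]
11 → extends → [5, 11]
17 → extends → [5, 11, 17]
17 → already a tail → [5, 11, 17]
14 → replaces 17 → [5, 11, 14]
16 → extends → [5, 11, 14, 16]
1 → replaces 5 → [1, 11, 14, 16]
5 → replaces 11 → [1, 5, 14, 16]
5 → already a tail → [1, 5, 14, 16]
14 → already a tail → [1, 5, 14, 16]
Longest strictly increasing subsequence has length 4, so deletions = 11 − 4 = 7.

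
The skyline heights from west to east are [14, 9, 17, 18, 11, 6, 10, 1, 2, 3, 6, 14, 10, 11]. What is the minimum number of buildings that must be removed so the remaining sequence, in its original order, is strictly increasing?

8

Fewest deletions = n − (longest strictly increasing subsequence).
i:      1  2  3  4  5  6  7  8  9 10 11 12 13 14
a[i]:  14  9 17 18 11  6 10  1  2  3  6 14 10 11
dp:     1  1  2  3  2  1  2  1  2  3  4  5  5  6
max dp = 6, so deletions = 14 − 6 = 8.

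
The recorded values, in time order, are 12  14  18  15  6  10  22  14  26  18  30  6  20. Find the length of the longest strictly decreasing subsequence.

Let dp[i] be the longest strictly decreasing subsequence ending at i:
i:      1  2  3  4  5  6  7  8  9 10 11 12 13
a[i]:  12 14 18 15  6 10 22 14 26 18 30  6 20
dp:     1  1  1  2  3  3  1  3  1  2  1  4  2
Maximum is 4.

4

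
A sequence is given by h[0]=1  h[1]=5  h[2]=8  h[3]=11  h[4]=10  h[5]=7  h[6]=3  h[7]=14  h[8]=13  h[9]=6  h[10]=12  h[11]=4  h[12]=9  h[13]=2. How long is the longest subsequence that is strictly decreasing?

6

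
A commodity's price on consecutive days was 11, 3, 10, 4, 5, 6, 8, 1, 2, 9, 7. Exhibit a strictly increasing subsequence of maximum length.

3, 4, 5, 6, 8, 9

Patience tails give the LIS length; then backtrack through the dp parents:
11 → extends → [11]
3 → replaces 11 → [3]
10 → extends → [3, 10]
4 → replaces 10 → [3, 4]
5 → extends → [3, 4, 5]
6 → extends → [3, 4, 5, 6]
8 → extends → [3, 4, 5, 6, 8]
1 → replaces 3 → [1, 4, 5, 6, 8]
2 → replaces 4 → [1, 2, 5, 6, 8]
9 → extends → [1, 2, 5, 6, 8, 9]
7 → replaces 8 → [1, 2, 5, 6, 7, 9]
Length 6; one witness is 3, 4, 5, 6, 8, 9.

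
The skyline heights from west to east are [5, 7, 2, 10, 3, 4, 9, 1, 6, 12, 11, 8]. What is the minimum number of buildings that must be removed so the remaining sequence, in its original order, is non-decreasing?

7

Fewest deletions = n − (longest non-decreasing subsequence).
Patience tails:
5 → extends → [5]
7 → extends → [5, 7]
2 → replaces 5 → [2, 7]
10 → extends → [2, 7, 10]
3 → replaces 7 → [2, 3, 10]
4 → replaces 10 → [2, 3, 4]
9 → extends → [2, 3, 4, 9]
1 → replaces 2 → [1, 3, 4, 9]
6 → replaces 9 → [1, 3, 4, 6]
12 → extends → [1, 3, 4, 6, 12]
11 → replaces 12 → [1, 3, 4, 6, 11]
8 → replaces 11 → [1, 3, 4, 6, 8]
Longest non-decreasing subsequence has length 5, so deletions = 12 − 5 = 7.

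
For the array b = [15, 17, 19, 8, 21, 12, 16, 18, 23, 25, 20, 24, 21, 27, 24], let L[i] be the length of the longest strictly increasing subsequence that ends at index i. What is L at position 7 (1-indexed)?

dp[i] = 1 + max{dp[j] : j<i, b[j]<b[i]} (or 1 if no such j):
i:      1  2  3  4  5  6  7  8  9 10 11 12 13 14 15
b[i]:  15 17 19  8 21 12 16 18 23 25 20 24 21 27 24
dp:     1  2  3  1  4  2  3  4  5  6  5  6  6  7  7
At index 7 the value is 3.

3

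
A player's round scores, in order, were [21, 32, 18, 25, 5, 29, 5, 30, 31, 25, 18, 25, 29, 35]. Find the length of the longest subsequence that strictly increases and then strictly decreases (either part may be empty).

inc[i] = longest strictly increasing subsequence ending at i; dec[i] = longest strictly decreasing subsequence starting at i:
i:      1  2  3  4  5  6  7  8  9 10 11 12 13 14
a[i]:  21 32 18 25  5 29  5 30 31 25 18 25 29 35
inc:    1  2  1  2  1  3  1  4  5  2  2  3  4  6
dec:    3  4  2  2  1  3  1  3  3  2  1  1  1  1
Best peak at i=9 (value 31): inc=5, dec=3, length 5+3−1 = 7.

7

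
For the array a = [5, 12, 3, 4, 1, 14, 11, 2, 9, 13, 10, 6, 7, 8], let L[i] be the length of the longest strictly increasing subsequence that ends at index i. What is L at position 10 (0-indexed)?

dp[i] = 1 + max{dp[j] : j<i, a[j]<a[i]} (or 1 if no such j):
i:      0  1  2  3  4  5  6  7  8  9 10 11 12 13
a[i]:   5 12  3  4  1 14 11  2  9 13 10  6  7  8
dp:     1  2  1  2  1  3  3  2  3  4  4  3  4  5
At index 10 the value is 4.

4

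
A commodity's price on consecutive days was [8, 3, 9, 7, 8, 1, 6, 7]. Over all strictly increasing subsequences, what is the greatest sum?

Let S[i] be the best sum of a strictly increasing subsequence ending at i:
i:      1  2  3  4  5  6  7  8
a[i]:   8  3  9  7  8  1  6  7
S:      8  3 17 10 18  1  9 16
Maximum is 18 (e.g. 3 + 7 + 8).

18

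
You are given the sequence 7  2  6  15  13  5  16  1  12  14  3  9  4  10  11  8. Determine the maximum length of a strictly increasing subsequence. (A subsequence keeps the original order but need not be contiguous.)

5

Track the smallest tail for each achievable length (strict):
7 → extends → [7]
2 → replaces 7 → [2]
6 → extends → [2, 6]
15 → extends → [2, 6, 15]
13 → replaces 15 → [2, 6, 13]
5 → replaces 6 → [2, 5, 13]
16 → extends → [2, 5, 13, 16]
1 → replaces 2 → [1, 5, 13, 16]
12 → replaces 13 → [1, 5, 12, 16]
14 → replaces 16 → [1, 5, 12, 14]
3 → replaces 5 → [1, 3, 12, 14]
9 → replaces 12 → [1, 3, 9, 14]
4 → replaces 9 → [1, 3, 4, 14]
10 → replaces 14 → [1, 3, 4, 10]
11 → extends → [1, 3, 4, 10, 11]
8 → replaces 10 → [1, 3, 4, 8, 11]
Five tails, so the longest strictly increasing subsequence has length 5 (e.g. 2, 6, 9, 10, 11).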